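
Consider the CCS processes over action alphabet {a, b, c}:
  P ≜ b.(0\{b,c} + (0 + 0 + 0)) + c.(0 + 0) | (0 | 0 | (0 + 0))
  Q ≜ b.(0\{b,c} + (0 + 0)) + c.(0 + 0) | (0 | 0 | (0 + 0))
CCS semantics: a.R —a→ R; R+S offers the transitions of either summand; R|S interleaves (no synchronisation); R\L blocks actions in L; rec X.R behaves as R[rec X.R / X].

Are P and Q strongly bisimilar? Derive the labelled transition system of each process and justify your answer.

P's transition system — 3 states:
  s0 = b.(0\{b,c} + (0 + 0 + 0)) + c.(0 + 0) | (0 | 0 | (0 + 0)) ⊢ —b→ s1, —c→ s2
  s1 = 0\{b,c} + (0 + 0 + 0) ⊢ ∅
  s2 = (0 + 0) | (0 | 0 | (0 + 0)) ⊢ ∅
Q's transition system — 3 states:
  t0 = b.(0\{b,c} + (0 + 0)) + c.(0 + 0) | (0 | 0 | (0 + 0)) ⊢ —b→ t1, —c→ t2
  t1 = 0\{b,c} + (0 + 0) ⊢ ∅
  t2 = (0 + 0) | (0 | 0 | (0 + 0)) ⊢ ∅
Partition-refinement fixed point:
  B0 = {s0, t0}
  B1 = {s1, s2, t1, t2}
s0 ∈ B0, t0 ∈ B0 → same block

YES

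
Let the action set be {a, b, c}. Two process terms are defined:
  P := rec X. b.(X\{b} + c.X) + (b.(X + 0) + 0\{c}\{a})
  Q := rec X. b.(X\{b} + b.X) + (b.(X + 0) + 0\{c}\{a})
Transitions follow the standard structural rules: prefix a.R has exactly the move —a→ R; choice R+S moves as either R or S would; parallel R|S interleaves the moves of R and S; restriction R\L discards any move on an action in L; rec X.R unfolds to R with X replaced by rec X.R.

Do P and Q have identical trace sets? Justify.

traces(P) ≠ traces(Q) — witness ⟨bc⟩

LTS(P): 3 reachable states
  s0 = rec X. b.(X\{b} + c.X) + (b.(X + 0) + 0\{c}\{a}) :: —b→ s1, —b→ s2
  s1 = (rec X. b.(X\{b} + c.X) + (b.(X + 0) + 0\{c}\{a})) + 0 :: —b→ s1, —b→ s2
  s2 = (rec X. b.(X\{b} + c.X) + (b.(X + 0) + 0\{c}\{a}))\{b} + c.(rec X. b.(X\{b} + c.X) + (b.(X + 0) + 0\{c}\{a})) :: —c→ s0
LTS(Q): 3 reachable states
  t0 = rec X. b.(X\{b} + b.X) + (b.(X + 0) + 0\{c}\{a}) :: —b→ t1, —b→ t2
  t1 = (rec X. b.(X\{b} + b.X) + (b.(X + 0) + 0\{c}\{a})) + 0 :: —b→ t1, —b→ t2
  t2 = (rec X. b.(X\{b} + b.X) + (b.(X + 0) + 0\{c}\{a}))\{b} + b.(rec X. b.(X\{b} + b.X) + (b.(X + 0) + 0\{c}\{a})) :: —b→ t0
Executing bc from P (initial set {s0}):
  step 1 (b): {s1, s2}
  step 2 (c): {s0}
  — P admits the full trace.
Executing bc from Q (initial set {t0}):
  step 1 (b): {t1, t2}
  step 2 (c): no successor for Q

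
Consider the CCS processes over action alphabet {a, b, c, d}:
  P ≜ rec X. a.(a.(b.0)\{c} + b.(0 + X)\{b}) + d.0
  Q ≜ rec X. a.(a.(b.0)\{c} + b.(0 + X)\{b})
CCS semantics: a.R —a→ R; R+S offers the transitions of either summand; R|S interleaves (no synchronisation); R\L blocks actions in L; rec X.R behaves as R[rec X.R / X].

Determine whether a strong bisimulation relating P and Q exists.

Reachable graph of P (9 states):
  s0 = rec X. a.(a.(b.0)\{c} + b.(0 + X)\{b}) + d.0 ⊢ —a→ s1, —d→ s2
  s1 = a.(b.0)\{c} + b.(0 + (rec X. a.(a.(b.0)\{c} + b.(0 + X)\{b}) + d.0))\{b} ⊢ —a→ s3, —b→ s4
  s2 = 0 ⊢ (no moves)
  s3 = (b.0)\{c} ⊢ —b→ s5
  s4 = (0 + (rec X. a.(a.(b.0)\{c} + b.(0 + X)\{b}) + d.0))\{b} ⊢ —a→ s6, —d→ s7
  s5 = 0\{c} ⊢ (no moves)
  s6 = (a.(b.0)\{c} + b.(0 + (rec X. a.(a.(b.0)\{c} + b.(0 + X)\{b}) + d.0))\{b})\{b} ⊢ —a→ s8
  s7 = 0\{b} ⊢ (no moves)
  s8 = (b.0)\{c}\{b} ⊢ (no moves)
Reachable graph of Q (7 states):
  t0 = rec X. a.(a.(b.0)\{c} + b.(0 + X)\{b}) ⊢ —a→ t1
  t1 = a.(b.0)\{c} + b.(0 + (rec X. a.(a.(b.0)\{c} + b.(0 + X)\{b})))\{b} ⊢ —a→ t2, —b→ t3
  t2 = (b.0)\{c} ⊢ —b→ t4
  t3 = (0 + (rec X. a.(a.(b.0)\{c} + b.(0 + X)\{b})))\{b} ⊢ —a→ t5
  t4 = 0\{c} ⊢ (no moves)
  t5 = (a.(b.0)\{c} + b.(0 + (rec X. a.(a.(b.0)\{c} + b.(0 + X)\{b})))\{b})\{b} ⊢ —a→ t6
  t6 = (b.0)\{c}\{b} ⊢ (no moves)
Coarsest stable partition (strong bisimilarity classes):
  B0 = {s0}
  B1 = {s2, s5, s7, s8, t4, t6}
  B2 = {s1}
  B3 = {s3, t2}
  B4 = {s4}
  B5 = {s6, t5}
  B6 = {t0}
  B7 = {t1}
  B8 = {t3}
s0 ∈ B0, t0 ∈ B6 → different blocks

P ≁ Q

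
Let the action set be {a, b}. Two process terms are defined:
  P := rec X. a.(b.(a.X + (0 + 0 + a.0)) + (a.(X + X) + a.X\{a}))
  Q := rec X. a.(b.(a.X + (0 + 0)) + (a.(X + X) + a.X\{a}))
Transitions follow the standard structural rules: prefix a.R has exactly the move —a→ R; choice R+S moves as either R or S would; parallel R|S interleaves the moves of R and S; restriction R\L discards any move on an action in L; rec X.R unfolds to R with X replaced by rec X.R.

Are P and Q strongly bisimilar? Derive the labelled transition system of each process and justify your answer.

not bisimilar

P's transition system — 6 states:
  p0 = rec X. a.(b.(a.X + (0 + 0 + a.0)) + (a.(X + X) + a.X\{a})) → =a=> p1
  p1 = b.(a.(rec X. a.(b.(a.X + (0 + 0 + a.0)) + (a.(X + X) + a.X\{a}))) + (0 + 0 + a.0)) + (a.((rec X. a.(b.(a.X + (0 + 0 + a.0)) + (a.(X + X) + a.X\{a}))) + (rec X. a.(b.(a.X + (0 + 0 + a.0)) + (a.(X + X) + a.X\{a})))) + a.(rec X. a.(b.(a.X + (0 + 0 + a.0)) + (a.(X + X) + a.X\{a})))\{a}) → =a=> p2, =a=> p3, =b=> p4
  p2 = (rec X. a.(b.(a.X + (0 + 0 + a.0)) + (a.(X + X) + a.X\{a}))) + (rec X. a.(b.(a.X + (0 + 0 + a.0)) + (a.(X + X) + a.X\{a}))) → =a=> p1
  p3 = (rec X. a.(b.(a.X + (0 + 0 + a.0)) + (a.(X + X) + a.X\{a})))\{a} → stopped
  p4 = a.(rec X. a.(b.(a.X + (0 + 0 + a.0)) + (a.(X + X) + a.X\{a}))) + (0 + 0 + a.0) → =a=> p0, =a=> p5
  p5 = 0 → stopped
Q's transition system — 5 states:
  q0 = rec X. a.(b.(a.X + (0 + 0)) + (a.(X + X) + a.X\{a})) → =a=> q1
  q1 = b.(a.(rec X. a.(b.(a.X + (0 + 0)) + (a.(X + X) + a.X\{a}))) + (0 + 0)) + (a.((rec X. a.(b.(a.X + (0 + 0)) + (a.(X + X) + a.X\{a}))) + (rec X. a.(b.(a.X + (0 + 0)) + (a.(X + X) + a.X\{a})))) + a.(rec X. a.(b.(a.X + (0 + 0)) + (a.(X + X) + a.X\{a})))\{a}) → =a=> q2, =a=> q3, =b=> q4
  q2 = (rec X. a.(b.(a.X + (0 + 0)) + (a.(X + X) + a.X\{a}))) + (rec X. a.(b.(a.X + (0 + 0)) + (a.(X + X) + a.X\{a}))) → =a=> q1
  q3 = (rec X. a.(b.(a.X + (0 + 0)) + (a.(X + X) + a.X\{a})))\{a} → stopped
  q4 = a.(rec X. a.(b.(a.X + (0 + 0)) + (a.(X + X) + a.X\{a}))) + (0 + 0) → =a=> q0
Bisimilarity quotient blocks:
  B0 = {p0, p2}
  B1 = {p1}
  B2 = {p3, p5, q3}
  B3 = {p4}
  B4 = {q0, q2}
  B5 = {q1}
  B6 = {q4}
p0 ∈ B0, q0 ∈ B4 → different blocks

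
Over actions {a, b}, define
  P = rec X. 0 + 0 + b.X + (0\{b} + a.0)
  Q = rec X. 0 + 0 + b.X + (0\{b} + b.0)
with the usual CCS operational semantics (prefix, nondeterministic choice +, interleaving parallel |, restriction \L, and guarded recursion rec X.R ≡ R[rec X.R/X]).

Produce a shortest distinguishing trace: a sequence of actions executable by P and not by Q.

LTS(P): 2 reachable states
  s0 = rec X. 0 + 0 + b.X + (0\{b} + a.0) | --a--▸ s1, --b--▸ s0
  s1 = 0 | (no moves)
LTS(Q): 2 reachable states
  t0 = rec X. 0 + 0 + b.X + (0\{b} + b.0) | --b--▸ t0, --b--▸ t1
  t1 = 0 | (no moves)
Trace ⟨a⟩ through P, begin at {s0}:
  after a @ step 1: {s1}
  ✓ P
Trace ⟨a⟩ through Q, begin at {t0}:
  after a @ step 1: ∅  — Q cannot continue

a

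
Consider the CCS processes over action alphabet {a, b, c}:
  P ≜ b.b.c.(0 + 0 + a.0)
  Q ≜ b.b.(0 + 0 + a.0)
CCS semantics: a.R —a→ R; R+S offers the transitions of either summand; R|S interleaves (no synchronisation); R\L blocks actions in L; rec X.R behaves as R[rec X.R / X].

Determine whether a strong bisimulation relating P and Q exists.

not bisimilar

LTS(P): 5 reachable states
  u0 = b.b.c.(0 + 0 + a.0) → --b--▸ u1
  u1 = b.c.(0 + 0 + a.0) → --b--▸ u2
  u2 = c.(0 + 0 + a.0) → --c--▸ u3
  u3 = 0 + 0 + a.0 → --a--▸ u4
  u4 = 0 → stopped
LTS(Q): 4 reachable states
  v0 = b.b.(0 + 0 + a.0) → --b--▸ v1
  v1 = b.(0 + 0 + a.0) → --b--▸ v2
  v2 = 0 + 0 + a.0 → --a--▸ v3
  v3 = 0 → stopped
Bisimilarity quotient blocks:
  B0 = {u0}
  B1 = {u1}
  B2 = {u2}
  B3 = {u3, v2}
  B4 = {u4, v3}
  B5 = {v0}
  B6 = {v1}
u0 ∈ B0, v0 ∈ B5 → different blocks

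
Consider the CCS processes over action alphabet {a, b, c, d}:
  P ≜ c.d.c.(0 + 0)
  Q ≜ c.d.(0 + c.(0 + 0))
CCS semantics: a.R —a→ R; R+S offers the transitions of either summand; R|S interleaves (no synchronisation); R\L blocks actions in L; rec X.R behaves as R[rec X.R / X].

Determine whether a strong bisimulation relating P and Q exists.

P's transition system — 4 states:
  p0 = c.d.c.(0 + 0) → ··c··> p1
  p1 = d.c.(0 + 0) → ··d··> p2
  p2 = c.(0 + 0) → ··c··> p3
  p3 = 0 + 0 → (no moves)
Q's transition system — 4 states:
  q0 = c.d.(0 + c.(0 + 0)) → ··c··> q1
  q1 = d.(0 + c.(0 + 0)) → ··d··> q2
  q2 = 0 + c.(0 + 0) → ··c··> q3
  q3 = 0 + 0 → (no moves)
Bisimilarity quotient blocks:
  B0 = {p0, q0}
  B1 = {p1, q1}
  B2 = {p2, q2}
  B3 = {p3, q3}
p0 ∈ B0, q0 ∈ B0 → same block

P ~ Q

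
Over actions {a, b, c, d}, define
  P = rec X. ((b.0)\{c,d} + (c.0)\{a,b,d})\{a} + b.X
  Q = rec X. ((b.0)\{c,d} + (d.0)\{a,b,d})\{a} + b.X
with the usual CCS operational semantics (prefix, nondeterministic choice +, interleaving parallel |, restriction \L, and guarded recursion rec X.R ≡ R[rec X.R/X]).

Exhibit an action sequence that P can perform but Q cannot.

Reachable graph of P (3 states):
  u0 = rec X. ((b.0)\{c,d} + (c.0)\{a,b,d})\{a} + b.X :: -b-> u0, -b-> u1, -c-> u2
  u1 = 0\{c,d}\{a} :: ·
  u2 = 0\{a,b,d}\{a} :: ·
Reachable graph of Q (2 states):
  v0 = rec X. ((b.0)\{c,d} + (d.0)\{a,b,d})\{a} + b.X :: -b-> v0, -b-> v1
  v1 = 0\{c,d}\{a} :: ·
Run σ = ⟨c⟩ on P: start {u0}
  step 1 (c): {u2}
  ✓ P
Run σ = ⟨c⟩ on Q: start {v0}
  step 1 (c): no successor for Q

c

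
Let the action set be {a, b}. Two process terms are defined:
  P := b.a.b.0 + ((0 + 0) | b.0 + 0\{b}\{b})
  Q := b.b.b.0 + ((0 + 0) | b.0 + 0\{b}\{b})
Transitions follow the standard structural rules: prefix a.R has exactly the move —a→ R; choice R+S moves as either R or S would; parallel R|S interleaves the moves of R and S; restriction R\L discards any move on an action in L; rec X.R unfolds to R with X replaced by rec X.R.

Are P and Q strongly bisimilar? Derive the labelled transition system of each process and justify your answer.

not bisimilar

Reachable graph of P (5 states):
  m0 = b.a.b.0 + ((0 + 0) | b.0 + 0\{b}\{b}) ⊢ ··b··> m1, ··b··> m2
  m1 = (0 + 0) | 0 ⊢ (no moves)
  m2 = a.b.0 ⊢ ··a··> m3
  m3 = b.0 ⊢ ··b··> m4
  m4 = 0 ⊢ (no moves)
Reachable graph of Q (5 states):
  n0 = b.b.b.0 + ((0 + 0) | b.0 + 0\{b}\{b}) ⊢ ··b··> n1, ··b··> n2
  n1 = (0 + 0) | 0 ⊢ (no moves)
  n2 = b.b.0 ⊢ ··b··> n3
  n3 = b.0 ⊢ ··b··> n4
  n4 = 0 ⊢ (no moves)
Coarsest stable partition (strong bisimilarity classes):
  B0 = {m0}
  B1 = {m2}
  B2 = {m3, n3}
  B3 = {m1, m4, n1, n4}
  B4 = {n0}
  B5 = {n2}
m0 ∈ B0, n0 ∈ B4 → different blocks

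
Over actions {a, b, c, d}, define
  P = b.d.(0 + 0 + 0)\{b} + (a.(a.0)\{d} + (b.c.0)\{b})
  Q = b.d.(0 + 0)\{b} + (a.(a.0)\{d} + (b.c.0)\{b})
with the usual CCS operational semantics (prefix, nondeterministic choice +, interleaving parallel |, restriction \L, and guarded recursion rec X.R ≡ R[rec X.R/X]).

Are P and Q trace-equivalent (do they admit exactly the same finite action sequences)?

traces(P) = traces(Q)

P's transition system — 5 states:
  p0 = b.d.(0 + 0 + 0)\{b} + (a.(a.0)\{d} + (b.c.0)\{b}) → --a--▸ p1, --b--▸ p2
  p1 = (a.0)\{d} → --a--▸ p3
  p2 = d.(0 + 0 + 0)\{b} → --d--▸ p4
  p3 = 0\{d} → ∅
  p4 = (0 + 0 + 0)\{b} → ∅
Q's transition system — 5 states:
  q0 = b.d.(0 + 0)\{b} + (a.(a.0)\{d} + (b.c.0)\{b}) → --a--▸ q1, --b--▸ q2
  q1 = (a.0)\{d} → --a--▸ q3
  q2 = d.(0 + 0)\{b} → --d--▸ q4
  q3 = 0\{d} → ∅
  q4 = (0 + 0)\{b} → ∅
Coarsest stable partition (strong bisimilarity classes):
  B0 = {p0, q0}
  B1 = {p2, q2}
  B2 = {p3, p4, q3, q4}
  B3 = {p1, q1}
p0 ∈ B0, q0 ∈ B0 → same block
Bisimilar ⇒ trace-equivalent.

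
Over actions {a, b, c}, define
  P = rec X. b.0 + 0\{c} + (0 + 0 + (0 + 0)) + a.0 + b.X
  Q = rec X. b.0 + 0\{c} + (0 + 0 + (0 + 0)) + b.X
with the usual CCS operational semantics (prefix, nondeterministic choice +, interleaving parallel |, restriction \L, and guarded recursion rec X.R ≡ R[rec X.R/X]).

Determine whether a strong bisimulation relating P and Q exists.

not bisimilar

P's transition system — 2 states:
  u0 = rec X. b.0 + 0\{c} + (0 + 0 + (0 + 0)) + a.0 + b.X has moves —a→ u1, —b→ u0, —b→ u1
  u1 = 0 has moves ∅
Q's transition system — 2 states:
  v0 = rec X. b.0 + 0\{c} + (0 + 0 + (0 + 0)) + b.X has moves —b→ v0, —b→ v1
  v1 = 0 has moves ∅
Bisimilarity quotient blocks:
  B0 = {u0}
  B1 = {u1, v1}
  B2 = {v0}
u0 ∈ B0, v0 ∈ B2 → different blocks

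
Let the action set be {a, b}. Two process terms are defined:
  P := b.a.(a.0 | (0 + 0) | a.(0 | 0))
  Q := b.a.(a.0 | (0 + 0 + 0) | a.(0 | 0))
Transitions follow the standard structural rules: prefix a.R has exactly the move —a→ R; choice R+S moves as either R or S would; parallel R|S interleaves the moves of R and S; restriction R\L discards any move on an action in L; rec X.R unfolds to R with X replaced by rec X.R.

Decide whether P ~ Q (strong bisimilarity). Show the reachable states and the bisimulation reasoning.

YES

Reachable graph of P (6 states):
  u0 = b.a.(a.0 | (0 + 0) | a.(0 | 0)) → —b→ u1
  u1 = a.(a.0 | (0 + 0) | a.(0 | 0)) → —a→ u2
  u2 = a.0 | (0 + 0) | a.(0 | 0) → —a→ u3, —a→ u4
  u3 = 0 | (0 + 0) | a.(0 | 0) → —a→ u5
  u4 = a.0 | (0 + 0) | (0 | 0) → —a→ u5
  u5 = 0 | (0 + 0) | (0 | 0) → ∅
Reachable graph of Q (6 states):
  v0 = b.a.(a.0 | (0 + 0 + 0) | a.(0 | 0)) → —b→ v1
  v1 = a.(a.0 | (0 + 0 + 0) | a.(0 | 0)) → —a→ v2
  v2 = a.0 | (0 + 0 + 0) | a.(0 | 0) → —a→ v3, —a→ v4
  v3 = 0 | (0 + 0 + 0) | a.(0 | 0) → —a→ v5
  v4 = a.0 | (0 + 0 + 0) | (0 | 0) → —a→ v5
  v5 = 0 | (0 + 0 + 0) | (0 | 0) → ∅
Bisimilarity quotient blocks:
  B0 = {u0, v0}
  B1 = {u1, v1}
  B2 = {u2, v2}
  B3 = {u3, u4, v3, v4}
  B4 = {u5, v5}
u0 ∈ B0, v0 ∈ B0 → same block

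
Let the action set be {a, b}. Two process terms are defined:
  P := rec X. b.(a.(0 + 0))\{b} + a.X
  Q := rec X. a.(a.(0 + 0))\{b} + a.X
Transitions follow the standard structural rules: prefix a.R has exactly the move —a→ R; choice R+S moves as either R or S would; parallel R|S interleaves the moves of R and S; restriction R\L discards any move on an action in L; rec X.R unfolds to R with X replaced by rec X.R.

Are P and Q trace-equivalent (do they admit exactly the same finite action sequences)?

LTS(P): 3 reachable states
  m0 = rec X. b.(a.(0 + 0))\{b} + a.X | --a--▸ m0, --b--▸ m1
  m1 = (a.(0 + 0))\{b} | --a--▸ m2
  m2 = (0 + 0)\{b} | stopped
LTS(Q): 3 reachable states
  n0 = rec X. a.(a.(0 + 0))\{b} + a.X | --a--▸ n0, --a--▸ n1
  n1 = (a.(0 + 0))\{b} | --a--▸ n2
  n2 = (0 + 0)\{b} | stopped
Executing b from P (initial set {m0}):
  step 1 (b): {m1}
  P completes σ.
Executing b from Q (initial set {n0}):
  step 1 (b): ∅  — Q cannot continue

trace-distinct — witness ⟨b⟩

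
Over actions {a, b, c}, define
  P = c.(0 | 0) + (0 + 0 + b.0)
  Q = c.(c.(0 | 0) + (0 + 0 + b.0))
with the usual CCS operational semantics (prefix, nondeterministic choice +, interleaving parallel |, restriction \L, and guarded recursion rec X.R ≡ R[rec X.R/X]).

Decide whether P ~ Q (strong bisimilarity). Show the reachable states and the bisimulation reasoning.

Reachable graph of P (3 states):
  m0 = c.(0 | 0) + (0 + 0 + b.0) | -b-> m1, -c-> m2
  m1 = 0 | ·
  m2 = 0 | 0 | ·
Reachable graph of Q (4 states):
  n0 = c.(c.(0 | 0) + (0 + 0 + b.0)) | -c-> n1
  n1 = c.(0 | 0) + (0 + 0 + b.0) | -b-> n2, -c-> n3
  n2 = 0 | ·
  n3 = 0 | 0 | ·
Bisimilarity quotient blocks:
  B0 = {m0, n1}
  B1 = {m1, m2, n2, n3}
  B2 = {n0}
m0 ∈ B0, n0 ∈ B2 → different blocks

P ≁ Q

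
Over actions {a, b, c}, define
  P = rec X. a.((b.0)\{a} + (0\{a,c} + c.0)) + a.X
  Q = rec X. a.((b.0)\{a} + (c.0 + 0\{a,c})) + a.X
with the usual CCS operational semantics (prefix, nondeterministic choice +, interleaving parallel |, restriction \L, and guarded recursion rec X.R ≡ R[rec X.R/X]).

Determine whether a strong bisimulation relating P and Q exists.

Reachable graph of P (4 states):
  p0 = rec X. a.((b.0)\{a} + (0\{a,c} + c.0)) + a.X ⊢ —a→ p0, —a→ p1
  p1 = (b.0)\{a} + (0\{a,c} + c.0) ⊢ —b→ p2, —c→ p3
  p2 = 0\{a} ⊢ stopped
  p3 = 0 ⊢ stopped
Reachable graph of Q (4 states):
  q0 = rec X. a.((b.0)\{a} + (c.0 + 0\{a,c})) + a.X ⊢ —a→ q0, —a→ q1
  q1 = (b.0)\{a} + (c.0 + 0\{a,c}) ⊢ —b→ q2, —c→ q3
  q2 = 0\{a} ⊢ stopped
  q3 = 0 ⊢ stopped
Bisimilarity quotient blocks:
  B0 = {p0, q0}
  B1 = {p1, q1}
  B2 = {p2, p3, q2, q3}
p0 ∈ B0, q0 ∈ B0 → same block

YES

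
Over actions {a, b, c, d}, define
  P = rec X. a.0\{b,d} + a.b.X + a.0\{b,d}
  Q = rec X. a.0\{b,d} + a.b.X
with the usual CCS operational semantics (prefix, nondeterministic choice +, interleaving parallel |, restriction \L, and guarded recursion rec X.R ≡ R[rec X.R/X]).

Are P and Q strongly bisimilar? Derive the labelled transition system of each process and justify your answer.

bisimilar

Reachable graph of P (3 states):
  p0 = rec X. a.0\{b,d} + a.b.X + a.0\{b,d} → --a--▸ p1, --a--▸ p2
  p1 = 0\{b,d} → deadlocked
  p2 = b.(rec X. a.0\{b,d} + a.b.X + a.0\{b,d}) → --b--▸ p0
Reachable graph of Q (3 states):
  q0 = rec X. a.0\{b,d} + a.b.X → --a--▸ q1, --a--▸ q2
  q1 = 0\{b,d} → deadlocked
  q2 = b.(rec X. a.0\{b,d} + a.b.X) → --b--▸ q0
Coarsest stable partition (strong bisimilarity classes):
  B0 = {p0, q0}
  B1 = {p2, q2}
  B2 = {p1, q1}
p0 ∈ B0, q0 ∈ B0 → same block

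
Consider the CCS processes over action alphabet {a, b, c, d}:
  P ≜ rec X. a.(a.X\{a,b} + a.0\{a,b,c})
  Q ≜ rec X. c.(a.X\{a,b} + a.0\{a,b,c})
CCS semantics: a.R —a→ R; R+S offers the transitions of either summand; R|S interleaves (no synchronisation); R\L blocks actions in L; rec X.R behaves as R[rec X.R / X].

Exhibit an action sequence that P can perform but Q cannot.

a

P's transition system — 4 states:
  u0 = rec X. a.(a.X\{a,b} + a.0\{a,b,c}) has moves -a-> u1
  u1 = a.(rec X. a.(a.X\{a,b} + a.0\{a,b,c}))\{a,b} + a.0\{a,b,c} has moves -a-> u2, -a-> u3
  u2 = (rec X. a.(a.X\{a,b} + a.0\{a,b,c}))\{a,b} has moves ·
  u3 = 0\{a,b,c} has moves ·
Q's transition system — 5 states:
  v0 = rec X. c.(a.X\{a,b} + a.0\{a,b,c}) has moves -c-> v1
  v1 = a.(rec X. c.(a.X\{a,b} + a.0\{a,b,c}))\{a,b} + a.0\{a,b,c} has moves -a-> v2, -a-> v3
  v2 = (rec X. c.(a.X\{a,b} + a.0\{a,b,c}))\{a,b} has moves -c-> v4
  v3 = 0\{a,b,c} has moves ·
  v4 = (a.(rec X. c.(a.X\{a,b} + a.0\{a,b,c}))\{a,b} + a.0\{a,b,c})\{a,b} has moves ·
Run σ = ⟨a⟩ on P: start {u0}
  step 1 (a): {u1}
  P completes σ.
Run σ = ⟨a⟩ on Q: start {v0}
  step 1 (a): no successor for Q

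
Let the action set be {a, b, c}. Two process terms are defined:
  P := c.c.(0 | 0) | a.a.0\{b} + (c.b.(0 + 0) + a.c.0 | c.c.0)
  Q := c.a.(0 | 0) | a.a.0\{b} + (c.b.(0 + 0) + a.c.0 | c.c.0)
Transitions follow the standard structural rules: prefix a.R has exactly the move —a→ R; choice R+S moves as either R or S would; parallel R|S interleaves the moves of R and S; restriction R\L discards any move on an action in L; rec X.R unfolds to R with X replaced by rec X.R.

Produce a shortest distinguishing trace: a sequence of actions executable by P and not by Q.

aacc

Reachable graph of P (19 states):
  u0 = c.c.(0 | 0) | a.a.0\{b} + (c.b.(0 + 0) + a.c.0 | c.c.0) → —a→ u1, —a→ u2, —c→ u3, —c→ u4, —c→ u5
  u1 = c.0 | c.c.0 → —c→ u6, —c→ u7
  u2 = c.c.(0 | 0) | a.0\{b} → —a→ u8, —c→ u9
  u3 = a.c.0 | c.0 → —a→ u7, —c→ u10
  u4 = b.(0 + 0) → —b→ u11
  u5 = c.(0 | 0) | a.a.0\{b} → —a→ u9, —c→ u12
  u6 = 0 | c.c.0 → —c→ u13
  u7 = c.0 | c.0 → —c→ u13, —c→ u14
  u8 = c.c.(0 | 0) | 0\{b} → —c→ u15
  u9 = c.(0 | 0) | a.0\{b} → —a→ u15, —c→ u16
  u10 = a.c.0 | 0 → —a→ u14
  u11 = 0 + 0 → stopped
  u12 = 0 | 0 | a.a.0\{b} → —a→ u16
  u13 = 0 | c.0 → —c→ u17
  u14 = c.0 | 0 → —c→ u17
  u15 = c.(0 | 0) | 0\{b} → —c→ u18
  u16 = 0 | 0 | a.0\{b} → —a→ u18
  u17 = 0 | 0 → stopped
  u18 = 0 | 0 | 0\{b} → stopped
Reachable graph of Q (19 states):
  v0 = c.a.(0 | 0) | a.a.0\{b} + (c.b.(0 + 0) + a.c.0 | c.c.0) → —a→ v1, —a→ v2, —c→ v3, —c→ v4, —c→ v5
  v1 = c.0 | c.c.0 → —c→ v6, —c→ v7
  v2 = c.a.(0 | 0) | a.0\{b} → —a→ v8, —c→ v9
  v3 = a.(0 | 0) | a.a.0\{b} → —a→ v10, —a→ v9
  v4 = a.c.0 | c.0 → —a→ v7, —c→ v11
  v5 = b.(0 + 0) → —b→ v12
  v6 = 0 | c.c.0 → —c→ v13
  v7 = c.0 | c.0 → —c→ v13, —c→ v14
  v8 = c.a.(0 | 0) | 0\{b} → —c→ v15
  v9 = a.(0 | 0) | a.0\{b} → —a→ v15, —a→ v16
  v10 = 0 | 0 | a.a.0\{b} → —a→ v16
  v11 = a.c.0 | 0 → —a→ v14
  v12 = 0 + 0 → stopped
  v13 = 0 | c.0 → —c→ v17
  v14 = c.0 | 0 → —c→ v17
  v15 = a.(0 | 0) | 0\{b} → —a→ v18
  v16 = 0 | 0 | a.0\{b} → —a→ v18
  v17 = 0 | 0 → stopped
  v18 = 0 | 0 | 0\{b} → stopped
Executing aacc from P (initial set {u0}):
  after a @ step 1: {u1, u2}
  after a @ step 2: {u8}
  after c @ step 3: {u15}
  after c @ step 4: {u18}
  P completes σ.
Executing aacc from Q (initial set {v0}):
  after a @ step 1: {v1, v2}
  after a @ step 2: {v8}
  after c @ step 3: {v15}
  after c @ step 4: no successor for Q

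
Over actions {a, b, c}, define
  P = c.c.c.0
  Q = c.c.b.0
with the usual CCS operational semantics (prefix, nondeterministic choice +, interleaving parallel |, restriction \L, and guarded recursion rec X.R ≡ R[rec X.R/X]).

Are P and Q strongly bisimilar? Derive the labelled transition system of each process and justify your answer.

LTS(P): 4 reachable states
  m0 = c.c.c.0 → -c-> m1
  m1 = c.c.0 → -c-> m2
  m2 = c.0 → -c-> m3
  m3 = 0 → ∅
LTS(Q): 4 reachable states
  n0 = c.c.b.0 → -c-> n1
  n1 = c.b.0 → -c-> n2
  n2 = b.0 → -b-> n3
  n3 = 0 → ∅
Partition-refinement fixed point:
  B0 = {m0}
  B1 = {m1}
  B2 = {m2}
  B3 = {m3, n3}
  B4 = {n0}
  B5 = {n1}
  B6 = {n2}
m0 ∈ B0, n0 ∈ B4 → different blocks

NO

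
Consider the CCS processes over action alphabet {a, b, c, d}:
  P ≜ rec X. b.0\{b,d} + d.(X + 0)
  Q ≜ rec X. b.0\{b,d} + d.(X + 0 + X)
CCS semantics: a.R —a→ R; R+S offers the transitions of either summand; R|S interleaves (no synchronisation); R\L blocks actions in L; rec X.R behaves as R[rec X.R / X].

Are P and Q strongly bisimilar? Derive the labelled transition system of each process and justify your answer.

Reachable graph of P (3 states):
  s0 = rec X. b.0\{b,d} + d.(X + 0) | -b-> s1, -d-> s2
  s1 = 0\{b,d} | (no moves)
  s2 = (rec X. b.0\{b,d} + d.(X + 0)) + 0 | -b-> s1, -d-> s2
Reachable graph of Q (3 states):
  t0 = rec X. b.0\{b,d} + d.(X + 0 + X) | -b-> t1, -d-> t2
  t1 = 0\{b,d} | (no moves)
  t2 = (rec X. b.0\{b,d} + d.(X + 0 + X)) + 0 + (rec X. b.0\{b,d} + d.(X + 0 + X)) | -b-> t1, -d-> t2
Bisimilarity quotient blocks:
  B0 = {s0, s2, t0, t2}
  B1 = {s1, t1}
s0 ∈ B0, t0 ∈ B0 → same block

P ~ Q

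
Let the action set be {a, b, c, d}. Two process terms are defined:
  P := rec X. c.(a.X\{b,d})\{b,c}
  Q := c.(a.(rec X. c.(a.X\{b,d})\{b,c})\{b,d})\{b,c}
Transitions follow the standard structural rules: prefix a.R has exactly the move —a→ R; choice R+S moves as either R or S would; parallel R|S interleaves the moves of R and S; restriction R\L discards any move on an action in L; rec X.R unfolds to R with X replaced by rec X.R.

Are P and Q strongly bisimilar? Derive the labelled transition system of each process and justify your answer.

LTS(P): 3 reachable states
  p0 = rec X. c.(a.X\{b,d})\{b,c} → --c--▸ p1
  p1 = (a.(rec X. c.(a.X\{b,d})\{b,c})\{b,d})\{b,c} → --a--▸ p2
  p2 = (rec X. c.(a.X\{b,d})\{b,c})\{b,d}\{b,c} → ∅
LTS(Q): 3 reachable states
  q0 = c.(a.(rec X. c.(a.X\{b,d})\{b,c})\{b,d})\{b,c} → --c--▸ q1
  q1 = (a.(rec X. c.(a.X\{b,d})\{b,c})\{b,d})\{b,c} → --a--▸ q2
  q2 = (rec X. c.(a.X\{b,d})\{b,c})\{b,d}\{b,c} → ∅
Partition-refinement fixed point:
  B0 = {p0, q0}
  B1 = {p1, q1}
  B2 = {p2, q2}
p0 ∈ B0, q0 ∈ B0 → same block

bisimilar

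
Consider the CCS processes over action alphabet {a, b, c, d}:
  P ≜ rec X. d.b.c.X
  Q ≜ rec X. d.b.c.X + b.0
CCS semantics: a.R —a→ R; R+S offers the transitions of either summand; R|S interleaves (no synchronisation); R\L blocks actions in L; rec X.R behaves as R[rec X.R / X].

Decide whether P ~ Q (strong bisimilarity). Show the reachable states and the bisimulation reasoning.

Reachable graph of P (3 states):
  m0 = rec X. d.b.c.X → -d-> m1
  m1 = b.c.(rec X. d.b.c.X) → -b-> m2
  m2 = c.(rec X. d.b.c.X) → -c-> m0
Reachable graph of Q (4 states):
  n0 = rec X. d.b.c.X + b.0 → -b-> n1, -d-> n2
  n1 = 0 → ∅
  n2 = b.c.(rec X. d.b.c.X + b.0) → -b-> n3
  n3 = c.(rec X. d.b.c.X + b.0) → -c-> n0
Partition-refinement fixed point:
  B0 = {m0}
  B1 = {m1}
  B2 = {m2}
  B3 = {n0}
  B4 = {n2}
  B5 = {n3}
  B6 = {n1}
m0 ∈ B0, n0 ∈ B3 → different blocks

NO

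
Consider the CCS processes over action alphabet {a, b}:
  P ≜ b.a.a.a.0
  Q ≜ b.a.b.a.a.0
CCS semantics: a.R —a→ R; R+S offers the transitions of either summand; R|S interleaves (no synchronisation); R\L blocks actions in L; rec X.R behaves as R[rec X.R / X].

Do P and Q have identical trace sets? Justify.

trace-distinct — witness ⟨baa⟩

Reachable graph of P (5 states):
  m0 = b.a.a.a.0 → —b→ m1
  m1 = a.a.a.0 → —a→ m2
  m2 = a.a.0 → —a→ m3
  m3 = a.0 → —a→ m4
  m4 = 0 → deadlocked
Reachable graph of Q (6 states):
  n0 = b.a.b.a.a.0 → —b→ n1
  n1 = a.b.a.a.0 → —a→ n2
  n2 = b.a.a.0 → —b→ n3
  n3 = a.a.0 → —a→ n4
  n4 = a.0 → —a→ n5
  n5 = 0 → deadlocked
Trace ⟨baa⟩ through P, begin at {m0}:
  [1] b ⇒ {m1}
  [2] a ⇒ {m2}
  [3] a ⇒ {m3}
  P completes σ.
Trace ⟨baa⟩ through Q, begin at {n0}:
  [1] b ⇒ {n1}
  [2] a ⇒ {n2}
  [3] a ⇒ ∅ (Q stuck)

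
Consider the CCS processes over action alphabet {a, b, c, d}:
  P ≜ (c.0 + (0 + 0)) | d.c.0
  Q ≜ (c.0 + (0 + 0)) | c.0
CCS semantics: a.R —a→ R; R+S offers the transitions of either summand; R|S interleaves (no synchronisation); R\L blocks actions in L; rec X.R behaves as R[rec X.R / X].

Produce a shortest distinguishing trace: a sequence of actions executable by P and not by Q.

d

P's transition system — 6 states:
  m0 = (c.0 + (0 + 0)) | d.c.0 :: ··c··> m1, ··d··> m2
  m1 = 0 | d.c.0 :: ··d··> m3
  m2 = (c.0 + (0 + 0)) | c.0 :: ··c··> m3, ··c··> m4
  m3 = 0 | c.0 :: ··c··> m5
  m4 = (c.0 + (0 + 0)) | 0 :: ··c··> m5
  m5 = 0 | 0 :: stopped
Q's transition system — 4 states:
  n0 = (c.0 + (0 + 0)) | c.0 :: ··c··> n1, ··c··> n2
  n1 = (c.0 + (0 + 0)) | 0 :: ··c··> n3
  n2 = 0 | c.0 :: ··c··> n3
  n3 = 0 | 0 :: stopped
Run σ = ⟨d⟩ on P: start {m0}
  after d @ step 1: {m2}
  P completes σ.
Run σ = ⟨d⟩ on Q: start {n0}
  after d @ step 1: no successor for Q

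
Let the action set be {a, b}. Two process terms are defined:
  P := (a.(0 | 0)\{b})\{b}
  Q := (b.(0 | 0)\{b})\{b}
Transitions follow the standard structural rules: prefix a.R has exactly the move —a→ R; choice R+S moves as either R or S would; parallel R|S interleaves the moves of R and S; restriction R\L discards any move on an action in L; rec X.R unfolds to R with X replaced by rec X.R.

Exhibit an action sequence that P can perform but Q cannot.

a

LTS(P): 2 reachable states
  u0 = (a.(0 | 0)\{b})\{b} :: -a-> u1
  u1 = (0 | 0)\{b}\{b} :: ·
LTS(Q): 1 reachable states
  v0 = (b.(0 | 0)\{b})\{b} :: ·
Run σ = ⟨a⟩ on P: start {u0}
  after a @ step 1: {u1}
  ✓ P
Run σ = ⟨a⟩ on Q: start {v0}
  after a @ step 1: ∅ (Q stuck)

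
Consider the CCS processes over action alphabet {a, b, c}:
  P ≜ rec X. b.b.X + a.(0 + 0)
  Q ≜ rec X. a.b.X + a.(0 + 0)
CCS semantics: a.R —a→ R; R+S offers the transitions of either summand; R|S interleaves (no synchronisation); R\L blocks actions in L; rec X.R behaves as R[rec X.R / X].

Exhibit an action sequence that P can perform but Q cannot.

Reachable graph of P (3 states):
  m0 = rec X. b.b.X + a.(0 + 0) | =a=> m1, =b=> m2
  m1 = 0 + 0 | ∅
  m2 = b.(rec X. b.b.X + a.(0 + 0)) | =b=> m0
Reachable graph of Q (3 states):
  n0 = rec X. a.b.X + a.(0 + 0) | =a=> n1, =a=> n2
  n1 = 0 + 0 | ∅
  n2 = b.(rec X. a.b.X + a.(0 + 0)) | =b=> n0
Trace ⟨b⟩ through P, begin at {m0}:
  after b @ step 1: {m2}
  P completes σ.
Trace ⟨b⟩ through Q, begin at {n0}:
  after b @ step 1: ∅ (Q stuck)

b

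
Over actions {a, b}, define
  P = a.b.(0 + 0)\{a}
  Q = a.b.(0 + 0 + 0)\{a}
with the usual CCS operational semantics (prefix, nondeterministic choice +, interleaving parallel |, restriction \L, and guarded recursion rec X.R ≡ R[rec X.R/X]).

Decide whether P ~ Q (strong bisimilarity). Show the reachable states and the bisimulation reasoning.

YES

Reachable graph of P (3 states):
  s0 = a.b.(0 + 0)\{a} has moves —a→ s1
  s1 = b.(0 + 0)\{a} has moves —b→ s2
  s2 = (0 + 0)\{a} has moves (no moves)
Reachable graph of Q (3 states):
  t0 = a.b.(0 + 0 + 0)\{a} has moves —a→ t1
  t1 = b.(0 + 0 + 0)\{a} has moves —b→ t2
  t2 = (0 + 0 + 0)\{a} has moves (no moves)
Bisimilarity quotient blocks:
  B0 = {s0, t0}
  B1 = {s1, t1}
  B2 = {s2, t2}
s0 ∈ B0, t0 ∈ B0 → same block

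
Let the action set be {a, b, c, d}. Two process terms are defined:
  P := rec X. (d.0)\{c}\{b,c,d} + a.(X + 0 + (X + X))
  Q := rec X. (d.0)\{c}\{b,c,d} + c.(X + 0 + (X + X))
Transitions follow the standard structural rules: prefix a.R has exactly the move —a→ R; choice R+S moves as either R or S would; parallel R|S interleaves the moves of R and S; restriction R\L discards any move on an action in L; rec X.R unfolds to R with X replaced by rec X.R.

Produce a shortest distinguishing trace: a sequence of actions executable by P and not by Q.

LTS(P): 2 reachable states
  p0 = rec X. (d.0)\{c}\{b,c,d} + a.(X + 0 + (X + X)) ⊢ ··a··> p1
  p1 = (rec X. (d.0)\{c}\{b,c,d} + a.(X + 0 + (X + X))) + 0 + ((rec X. (d.0)\{c}\{b,c,d} + a.(X + 0 + (X + X))) + (rec X. (d.0)\{c}\{b,c,d} + a.(X + 0 + (X + X)))) ⊢ ··a··> p1
LTS(Q): 2 reachable states
  q0 = rec X. (d.0)\{c}\{b,c,d} + c.(X + 0 + (X + X)) ⊢ ··c··> q1
  q1 = (rec X. (d.0)\{c}\{b,c,d} + c.(X + 0 + (X + X))) + 0 + ((rec X. (d.0)\{c}\{b,c,d} + c.(X + 0 + (X + X))) + (rec X. (d.0)\{c}\{b,c,d} + c.(X + 0 + (X + X)))) ⊢ ··c··> q1
Executing a from P (initial set {p0}):
  after a @ step 1: {p1}
  — P admits the full trace.
Executing a from Q (initial set {q0}):
  after a @ step 1: ∅  — Q cannot continue

a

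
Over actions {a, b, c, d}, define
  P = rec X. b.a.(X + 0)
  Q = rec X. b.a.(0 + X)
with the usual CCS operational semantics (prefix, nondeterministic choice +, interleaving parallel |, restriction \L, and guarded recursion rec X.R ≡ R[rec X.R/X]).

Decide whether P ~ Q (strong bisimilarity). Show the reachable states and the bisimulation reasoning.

YES

LTS(P): 3 reachable states
  p0 = rec X. b.a.(X + 0) | —b→ p1
  p1 = a.((rec X. b.a.(X + 0)) + 0) | —a→ p2
  p2 = (rec X. b.a.(X + 0)) + 0 | —b→ p1
LTS(Q): 3 reachable states
  q0 = rec X. b.a.(0 + X) | —b→ q1
  q1 = a.(0 + (rec X. b.a.(0 + X))) | —a→ q2
  q2 = 0 + (rec X. b.a.(0 + X)) | —b→ q1
Bisimilarity quotient blocks:
  B0 = {p0, p2, q0, q2}
  B1 = {p1, q1}
p0 ∈ B0, q0 ∈ B0 → same block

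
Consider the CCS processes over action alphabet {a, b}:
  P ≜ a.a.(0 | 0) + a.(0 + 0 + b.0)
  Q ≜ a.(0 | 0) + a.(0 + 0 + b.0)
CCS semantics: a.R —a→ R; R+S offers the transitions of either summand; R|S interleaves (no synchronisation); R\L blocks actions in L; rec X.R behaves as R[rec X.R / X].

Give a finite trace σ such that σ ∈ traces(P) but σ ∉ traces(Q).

LTS(P): 5 reachable states
  s0 = a.a.(0 | 0) + a.(0 + 0 + b.0) ⊢ ··a··> s1, ··a··> s2
  s1 = 0 + 0 + b.0 ⊢ ··b··> s3
  s2 = a.(0 | 0) ⊢ ··a··> s4
  s3 = 0 ⊢ deadlocked
  s4 = 0 | 0 ⊢ deadlocked
LTS(Q): 4 reachable states
  t0 = a.(0 | 0) + a.(0 + 0 + b.0) ⊢ ··a··> t1, ··a··> t2
  t1 = 0 + 0 + b.0 ⊢ ··b··> t3
  t2 = 0 | 0 ⊢ deadlocked
  t3 = 0 ⊢ deadlocked
Trace ⟨aa⟩ through P, begin at {s0}:
  after a @ step 1: {s1, s2}
  after a @ step 2: {s4}
  ✓ P
Trace ⟨aa⟩ through Q, begin at {t0}:
  after a @ step 1: {t1, t2}
  after a @ step 2: ∅  — Q cannot continue

aa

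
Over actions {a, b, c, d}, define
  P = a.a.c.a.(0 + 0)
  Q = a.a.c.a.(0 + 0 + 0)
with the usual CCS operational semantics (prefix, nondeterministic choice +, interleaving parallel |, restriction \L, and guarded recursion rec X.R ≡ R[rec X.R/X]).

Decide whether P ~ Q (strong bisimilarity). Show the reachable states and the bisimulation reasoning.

YES

P's transition system — 5 states:
  m0 = a.a.c.a.(0 + 0) → --a--▸ m1
  m1 = a.c.a.(0 + 0) → --a--▸ m2
  m2 = c.a.(0 + 0) → --c--▸ m3
  m3 = a.(0 + 0) → --a--▸ m4
  m4 = 0 + 0 → ∅
Q's transition system — 5 states:
  n0 = a.a.c.a.(0 + 0 + 0) → --a--▸ n1
  n1 = a.c.a.(0 + 0 + 0) → --a--▸ n2
  n2 = c.a.(0 + 0 + 0) → --c--▸ n3
  n3 = a.(0 + 0 + 0) → --a--▸ n4
  n4 = 0 + 0 + 0 → ∅
Bisimilarity quotient blocks:
  B0 = {m0, n0}
  B1 = {m1, n1}
  B2 = {m2, n2}
  B3 = {m3, n3}
  B4 = {m4, n4}
m0 ∈ B0, n0 ∈ B0 → same block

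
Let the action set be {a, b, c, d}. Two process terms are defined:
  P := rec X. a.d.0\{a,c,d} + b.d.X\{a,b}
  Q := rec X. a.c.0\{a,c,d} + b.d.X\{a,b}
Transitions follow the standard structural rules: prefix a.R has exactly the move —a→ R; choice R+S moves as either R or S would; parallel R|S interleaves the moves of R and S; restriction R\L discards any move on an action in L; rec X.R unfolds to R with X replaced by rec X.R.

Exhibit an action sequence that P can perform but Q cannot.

P's transition system — 5 states:
  m0 = rec X. a.d.0\{a,c,d} + b.d.X\{a,b} ⊢ —a→ m1, —b→ m2
  m1 = d.0\{a,c,d} ⊢ —d→ m3
  m2 = d.(rec X. a.d.0\{a,c,d} + b.d.X\{a,b})\{a,b} ⊢ —d→ m4
  m3 = 0\{a,c,d} ⊢ stopped
  m4 = (rec X. a.d.0\{a,c,d} + b.d.X\{a,b})\{a,b} ⊢ stopped
Q's transition system — 5 states:
  n0 = rec X. a.c.0\{a,c,d} + b.d.X\{a,b} ⊢ —a→ n1, —b→ n2
  n1 = c.0\{a,c,d} ⊢ —c→ n3
  n2 = d.(rec X. a.c.0\{a,c,d} + b.d.X\{a,b})\{a,b} ⊢ —d→ n4
  n3 = 0\{a,c,d} ⊢ stopped
  n4 = (rec X. a.c.0\{a,c,d} + b.d.X\{a,b})\{a,b} ⊢ stopped
Executing ad from P (initial set {m0}):
  step 1 (a): {m1}
  step 2 (d): {m3}
  — P admits the full trace.
Executing ad from Q (initial set {n0}):
  step 1 (a): {n1}
  step 2 (d): ∅  — Q cannot continue

ad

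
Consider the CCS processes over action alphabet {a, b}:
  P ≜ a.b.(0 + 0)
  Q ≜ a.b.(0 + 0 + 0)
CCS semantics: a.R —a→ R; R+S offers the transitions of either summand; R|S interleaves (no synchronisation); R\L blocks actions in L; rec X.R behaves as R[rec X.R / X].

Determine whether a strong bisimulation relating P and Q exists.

P's transition system — 3 states:
  m0 = a.b.(0 + 0) :: —a→ m1
  m1 = b.(0 + 0) :: —b→ m2
  m2 = 0 + 0 :: ∅
Q's transition system — 3 states:
  n0 = a.b.(0 + 0 + 0) :: —a→ n1
  n1 = b.(0 + 0 + 0) :: —b→ n2
  n2 = 0 + 0 + 0 :: ∅
Partition-refinement fixed point:
  B0 = {m0, n0}
  B1 = {m1, n1}
  B2 = {m2, n2}
m0 ∈ B0, n0 ∈ B0 → same block

P ~ Q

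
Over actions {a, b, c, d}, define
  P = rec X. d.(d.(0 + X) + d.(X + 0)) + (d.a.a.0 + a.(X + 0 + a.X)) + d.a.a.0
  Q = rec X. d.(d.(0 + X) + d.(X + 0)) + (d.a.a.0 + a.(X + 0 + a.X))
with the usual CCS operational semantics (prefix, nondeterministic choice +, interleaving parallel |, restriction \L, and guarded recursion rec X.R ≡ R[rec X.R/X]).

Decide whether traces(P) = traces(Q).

LTS(P): 8 reachable states
  s0 = rec X. d.(d.(0 + X) + d.(X + 0)) + (d.a.a.0 + a.(X + 0 + a.X)) + d.a.a.0 ⊢ =a=> s1, =d=> s2, =d=> s3
  s1 = (rec X. d.(d.(0 + X) + d.(X + 0)) + (d.a.a.0 + a.(X + 0 + a.X)) + d.a.a.0) + 0 + a.(rec X. d.(d.(0 + X) + d.(X + 0)) + (d.a.a.0 + a.(X + 0 + a.X)) + d.a.a.0) ⊢ =a=> s0, =a=> s1, =d=> s2, =d=> s3
  s2 = a.a.0 ⊢ =a=> s4
  s3 = d.(0 + (rec X. d.(d.(0 + X) + d.(X + 0)) + (d.a.a.0 + a.(X + 0 + a.X)) + d.a.a.0)) + d.((rec X. d.(d.(0 + X) + d.(X + 0)) + (d.a.a.0 + a.(X + 0 + a.X)) + d.a.a.0) + 0) ⊢ =d=> s5, =d=> s6
  s4 = a.0 ⊢ =a=> s7
  s5 = (rec X. d.(d.(0 + X) + d.(X + 0)) + (d.a.a.0 + a.(X + 0 + a.X)) + d.a.a.0) + 0 ⊢ =a=> s1, =d=> s2, =d=> s3
  s6 = 0 + (rec X. d.(d.(0 + X) + d.(X + 0)) + (d.a.a.0 + a.(X + 0 + a.X)) + d.a.a.0) ⊢ =a=> s1, =d=> s2, =d=> s3
  s7 = 0 ⊢ ∅
LTS(Q): 8 reachable states
  t0 = rec X. d.(d.(0 + X) + d.(X + 0)) + (d.a.a.0 + a.(X + 0 + a.X)) ⊢ =a=> t1, =d=> t2, =d=> t3
  t1 = (rec X. d.(d.(0 + X) + d.(X + 0)) + (d.a.a.0 + a.(X + 0 + a.X))) + 0 + a.(rec X. d.(d.(0 + X) + d.(X + 0)) + (d.a.a.0 + a.(X + 0 + a.X))) ⊢ =a=> t0, =a=> t1, =d=> t2, =d=> t3
  t2 = a.a.0 ⊢ =a=> t4
  t3 = d.(0 + (rec X. d.(d.(0 + X) + d.(X + 0)) + (d.a.a.0 + a.(X + 0 + a.X)))) + d.((rec X. d.(d.(0 + X) + d.(X + 0)) + (d.a.a.0 + a.(X + 0 + a.X))) + 0) ⊢ =d=> t5, =d=> t6
  t4 = a.0 ⊢ =a=> t7
  t5 = (rec X. d.(d.(0 + X) + d.(X + 0)) + (d.a.a.0 + a.(X + 0 + a.X))) + 0 ⊢ =a=> t1, =d=> t2, =d=> t3
  t6 = 0 + (rec X. d.(d.(0 + X) + d.(X + 0)) + (d.a.a.0 + a.(X + 0 + a.X))) ⊢ =a=> t1, =d=> t2, =d=> t3
  t7 = 0 ⊢ ∅
Coarsest stable partition (strong bisimilarity classes):
  B0 = {s0, s1, s5, s6, t0, t1, t5, t6}
  B1 = {s3, t3}
  B2 = {s2, t2}
  B3 = {s4, t4}
  B4 = {s7, t7}
s0 ∈ B0, t0 ∈ B0 → same block
Bisimilar ⇒ trace-equivalent.

YES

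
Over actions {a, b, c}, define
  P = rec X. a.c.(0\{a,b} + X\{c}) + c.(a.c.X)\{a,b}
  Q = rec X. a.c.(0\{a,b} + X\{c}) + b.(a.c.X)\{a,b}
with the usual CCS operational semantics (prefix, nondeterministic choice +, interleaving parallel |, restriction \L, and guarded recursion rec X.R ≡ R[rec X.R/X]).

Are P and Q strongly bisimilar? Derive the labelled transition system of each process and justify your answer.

Reachable graph of P (5 states):
  u0 = rec X. a.c.(0\{a,b} + X\{c}) + c.(a.c.X)\{a,b} ⊢ —a→ u1, —c→ u2
  u1 = c.(0\{a,b} + (rec X. a.c.(0\{a,b} + X\{c}) + c.(a.c.X)\{a,b})\{c}) ⊢ —c→ u3
  u2 = (a.c.(rec X. a.c.(0\{a,b} + X\{c}) + c.(a.c.X)\{a,b}))\{a,b} ⊢ ·
  u3 = 0\{a,b} + (rec X. a.c.(0\{a,b} + X\{c}) + c.(a.c.X)\{a,b})\{c} ⊢ —a→ u4
  u4 = (c.(0\{a,b} + (rec X. a.c.(0\{a,b} + X\{c}) + c.(a.c.X)\{a,b})\{c}))\{c} ⊢ ·
Reachable graph of Q (6 states):
  v0 = rec X. a.c.(0\{a,b} + X\{c}) + b.(a.c.X)\{a,b} ⊢ —a→ v1, —b→ v2
  v1 = c.(0\{a,b} + (rec X. a.c.(0\{a,b} + X\{c}) + b.(a.c.X)\{a,b})\{c}) ⊢ —c→ v3
  v2 = (a.c.(rec X. a.c.(0\{a,b} + X\{c}) + b.(a.c.X)\{a,b}))\{a,b} ⊢ ·
  v3 = 0\{a,b} + (rec X. a.c.(0\{a,b} + X\{c}) + b.(a.c.X)\{a,b})\{c} ⊢ —a→ v4, —b→ v5
  v4 = (c.(0\{a,b} + (rec X. a.c.(0\{a,b} + X\{c}) + b.(a.c.X)\{a,b})\{c}))\{c} ⊢ ·
  v5 = (a.c.(rec X. a.c.(0\{a,b} + X\{c}) + b.(a.c.X)\{a,b}))\{a,b}\{c} ⊢ ·
Coarsest stable partition (strong bisimilarity classes):
  B0 = {u0}
  B1 = {u2, u4, v2, v4, v5}
  B2 = {u1}
  B3 = {u3}
  B4 = {v0}
  B5 = {v1}
  B6 = {v3}
u0 ∈ B0, v0 ∈ B4 → different blocks

not bisimilar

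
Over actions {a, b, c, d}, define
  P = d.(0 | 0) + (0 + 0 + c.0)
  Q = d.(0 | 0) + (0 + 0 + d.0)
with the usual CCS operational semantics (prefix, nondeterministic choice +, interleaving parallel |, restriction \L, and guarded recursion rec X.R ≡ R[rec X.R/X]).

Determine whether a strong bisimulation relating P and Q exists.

P ≁ Q

Reachable graph of P (3 states):
  s0 = d.(0 | 0) + (0 + 0 + c.0) :: -c-> s1, -d-> s2
  s1 = 0 :: ∅
  s2 = 0 | 0 :: ∅
Reachable graph of Q (3 states):
  t0 = d.(0 | 0) + (0 + 0 + d.0) :: -d-> t1, -d-> t2
  t1 = 0 :: ∅
  t2 = 0 | 0 :: ∅
Coarsest stable partition (strong bisimilarity classes):
  B0 = {s0}
  B1 = {s1, s2, t1, t2}
  B2 = {t0}
s0 ∈ B0, t0 ∈ B2 → different blocks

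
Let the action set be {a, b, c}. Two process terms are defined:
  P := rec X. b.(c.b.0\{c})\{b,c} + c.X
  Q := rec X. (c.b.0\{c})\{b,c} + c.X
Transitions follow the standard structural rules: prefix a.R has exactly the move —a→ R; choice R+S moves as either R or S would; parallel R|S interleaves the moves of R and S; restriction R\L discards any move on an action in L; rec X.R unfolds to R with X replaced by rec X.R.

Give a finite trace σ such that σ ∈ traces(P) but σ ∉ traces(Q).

b

LTS(P): 2 reachable states
  p0 = rec X. b.(c.b.0\{c})\{b,c} + c.X → —b→ p1, —c→ p0
  p1 = (c.b.0\{c})\{b,c} → (no moves)
LTS(Q): 1 reachable states
  q0 = rec X. (c.b.0\{c})\{b,c} + c.X → —c→ q0
Run σ = ⟨b⟩ on P: start {p0}
  after b @ step 1: {p1}
  ✓ P
Run σ = ⟨b⟩ on Q: start {q0}
  after b @ step 1: ∅ (Q stuck)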